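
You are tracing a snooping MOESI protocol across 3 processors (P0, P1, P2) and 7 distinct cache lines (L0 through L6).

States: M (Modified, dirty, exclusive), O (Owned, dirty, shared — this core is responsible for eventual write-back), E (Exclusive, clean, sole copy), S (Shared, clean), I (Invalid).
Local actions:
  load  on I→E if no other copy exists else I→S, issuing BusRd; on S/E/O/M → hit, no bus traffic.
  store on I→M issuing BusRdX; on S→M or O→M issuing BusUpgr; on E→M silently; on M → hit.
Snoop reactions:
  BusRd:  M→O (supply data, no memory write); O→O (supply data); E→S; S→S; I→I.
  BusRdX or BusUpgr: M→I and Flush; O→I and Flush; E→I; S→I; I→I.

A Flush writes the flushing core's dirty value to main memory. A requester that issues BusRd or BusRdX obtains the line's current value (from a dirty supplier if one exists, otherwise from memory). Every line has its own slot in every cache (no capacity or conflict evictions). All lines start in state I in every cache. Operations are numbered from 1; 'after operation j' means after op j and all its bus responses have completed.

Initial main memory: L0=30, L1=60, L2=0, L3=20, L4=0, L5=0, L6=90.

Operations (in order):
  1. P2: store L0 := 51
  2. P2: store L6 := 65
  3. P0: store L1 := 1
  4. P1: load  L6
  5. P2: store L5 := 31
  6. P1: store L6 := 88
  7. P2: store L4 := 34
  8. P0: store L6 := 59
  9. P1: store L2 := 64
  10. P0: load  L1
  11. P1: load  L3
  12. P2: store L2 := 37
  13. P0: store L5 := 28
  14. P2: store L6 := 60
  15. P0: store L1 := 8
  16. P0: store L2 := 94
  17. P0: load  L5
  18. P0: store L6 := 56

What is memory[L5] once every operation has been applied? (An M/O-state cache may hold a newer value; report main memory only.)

  op1 P2: store L0 := 51 → I/I/M on L0; bus BusRdX; mem=30
  op2 P2: store L6 := 65 → I/I/M on L6; bus BusRdX; mem=90
  op3 P0: store L1 := 1 → M/I/I on L1; bus BusRdX; mem=60
  op4 P1: load  L6 → I/S/O on L6; bus BusRd; mem=90
  op5 P2: store L5 := 31 → I/I/M on L5; bus BusRdX; mem=0
  op6 P1: store L6 := 88 → I/M/I on L6; bus BusUpgr Flush; mem=65
  op7 P2: store L4 := 34 → I/I/M on L4; bus BusRdX; mem=0
  op8 P0: store L6 := 59 → M/I/I on L6; bus BusRdX Flush; mem=88
  op9 P1: store L2 := 64 → I/M/I on L2; bus BusRdX; mem=0
  op10 P0: load  L1 → M/I/I on L1; bus (none); mem=60
  op11 P1: load  L3 → I/E/I on L3; bus BusRd; mem=20
  op12 P2: store L2 := 37 → I/I/M on L2; bus BusRdX Flush; mem=64
  op13 P0: store L5 := 28 → M/I/I on L5; bus BusRdX Flush; mem=31
  op14 P2: store L6 := 60 → I/I/M on L6; bus BusRdX Flush; mem=59
  op15 P0: store L1 := 8 → M/I/I on L1; bus (none); mem=60
  op16 P0: store L2 := 94 → M/I/I on L2; bus BusRdX Flush; mem=37
  op17 P0: load  L5 → M/I/I on L5; bus (none); mem=31
  op18 P0: store L6 := 56 → M/I/I on L6; bus BusRdX Flush; mem=60

memory[L5] = 31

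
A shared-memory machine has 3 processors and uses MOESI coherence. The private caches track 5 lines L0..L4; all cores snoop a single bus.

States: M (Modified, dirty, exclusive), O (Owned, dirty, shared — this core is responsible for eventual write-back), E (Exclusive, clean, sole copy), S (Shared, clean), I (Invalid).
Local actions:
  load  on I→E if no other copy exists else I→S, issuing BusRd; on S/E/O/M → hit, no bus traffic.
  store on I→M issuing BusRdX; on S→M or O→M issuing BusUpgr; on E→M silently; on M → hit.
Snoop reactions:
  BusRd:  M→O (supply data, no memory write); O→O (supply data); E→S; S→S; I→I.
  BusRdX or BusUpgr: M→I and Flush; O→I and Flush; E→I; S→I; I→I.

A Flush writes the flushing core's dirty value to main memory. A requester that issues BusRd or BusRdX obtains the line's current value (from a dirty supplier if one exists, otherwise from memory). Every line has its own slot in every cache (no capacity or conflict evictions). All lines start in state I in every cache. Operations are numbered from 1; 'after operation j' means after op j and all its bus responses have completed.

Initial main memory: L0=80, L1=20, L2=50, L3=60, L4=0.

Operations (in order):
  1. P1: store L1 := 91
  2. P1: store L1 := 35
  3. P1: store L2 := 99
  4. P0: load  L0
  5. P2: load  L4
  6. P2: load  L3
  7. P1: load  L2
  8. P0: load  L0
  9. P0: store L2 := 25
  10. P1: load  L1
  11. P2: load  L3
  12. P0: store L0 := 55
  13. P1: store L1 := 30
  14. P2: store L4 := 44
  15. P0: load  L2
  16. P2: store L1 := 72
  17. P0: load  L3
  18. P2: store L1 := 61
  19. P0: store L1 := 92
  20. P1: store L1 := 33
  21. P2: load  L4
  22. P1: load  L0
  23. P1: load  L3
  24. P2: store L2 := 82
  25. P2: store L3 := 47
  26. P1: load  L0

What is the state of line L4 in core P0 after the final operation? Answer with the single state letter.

  op1 P1: store L1 := 91 → I/M/I on L1; bus BusRdX; mem=20
  op2 P1: store L1 := 35 → I/M/I on L1; bus (none); mem=20
  op3 P1: store L2 := 99 → I/M/I on L2; bus BusRdX; mem=50
  op4 P0: load  L0 → E/I/I on L0; bus BusRd; mem=80
  op5 P2: load  L4 → I/I/E on L4; bus BusRd; mem=0
  op6 P2: load  L3 → I/I/E on L3; bus BusRd; mem=60
  op7 P1: load  L2 → I/M/I on L2; bus (none); mem=50
  op8 P0: load  L0 → E/I/I on L0; bus (none); mem=80
  op9 P0: store L2 := 25 → M/I/I on L2; bus BusRdX Flush; mem=99
  op10 P1: load  L1 → I/M/I on L1; bus (none); mem=20
  op11 P2: load  L3 → I/I/E on L3; bus (none); mem=60
  op12 P0: store L0 := 55 → M/I/I on L0; bus (none); mem=80
  op13 P1: store L1 := 30 → I/M/I on L1; bus (none); mem=20
  op14 P2: store L4 := 44 → I/I/M on L4; bus (none); mem=0
  op15 P0: load  L2 → M/I/I on L2; bus (none); mem=99
  op16 P2: store L1 := 72 → I/I/M on L1; bus BusRdX Flush; mem=30
  op17 P0: load  L3 → S/I/S on L3; bus BusRd; mem=60
  op18 P2: store L1 := 61 → I/I/M on L1; bus (none); mem=30
  op19 P0: store L1 := 92 → M/I/I on L1; bus BusRdX Flush; mem=61
  op20 P1: store L1 := 33 → I/M/I on L1; bus BusRdX Flush; mem=92
  op21 P2: load  L4 → I/I/M on L4; bus (none); mem=0
  op22 P1: load  L0 → O/S/I on L0; bus BusRd; mem=80
  op23 P1: load  L3 → S/S/S on L3; bus BusRd; mem=60
  op24 P2: store L2 := 82 → I/I/M on L2; bus BusRdX Flush; mem=25
  op25 P2: store L3 := 47 → I/I/M on L3; bus BusUpgr; mem=60
  op26 P1: load  L0 → O/S/I on L0; bus (none); mem=80

state = I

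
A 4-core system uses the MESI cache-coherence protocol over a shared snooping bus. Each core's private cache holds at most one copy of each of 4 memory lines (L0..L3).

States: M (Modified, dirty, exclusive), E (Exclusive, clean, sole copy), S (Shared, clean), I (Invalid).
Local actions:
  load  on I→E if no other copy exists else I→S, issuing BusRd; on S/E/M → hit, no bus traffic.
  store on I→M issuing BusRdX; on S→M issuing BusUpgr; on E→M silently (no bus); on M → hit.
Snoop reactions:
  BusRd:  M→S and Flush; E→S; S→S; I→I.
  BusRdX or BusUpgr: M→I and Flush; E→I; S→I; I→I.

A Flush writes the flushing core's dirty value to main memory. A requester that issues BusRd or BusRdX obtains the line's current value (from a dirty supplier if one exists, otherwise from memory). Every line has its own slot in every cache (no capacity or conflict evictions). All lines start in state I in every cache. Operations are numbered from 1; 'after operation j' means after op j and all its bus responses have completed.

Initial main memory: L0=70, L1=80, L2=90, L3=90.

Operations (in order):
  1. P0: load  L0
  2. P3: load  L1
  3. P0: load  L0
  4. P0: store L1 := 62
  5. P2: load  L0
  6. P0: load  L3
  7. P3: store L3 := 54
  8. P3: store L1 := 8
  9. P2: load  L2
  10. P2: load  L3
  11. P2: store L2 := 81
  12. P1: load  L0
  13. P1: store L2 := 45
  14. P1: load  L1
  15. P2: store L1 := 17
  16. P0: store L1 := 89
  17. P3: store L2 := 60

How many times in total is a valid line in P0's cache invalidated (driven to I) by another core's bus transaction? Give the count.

invalidations = 2

[1] P0: load  L0 | P0:E(70), P1:I, P2:I, P3:I | bus: BusRd
[2] P3: load  L1 | P0:I, P1:I, P2:I, P3:E(80) | bus: BusRd
[3] P0: load  L0 | P0:E(70), P1:I, P2:I, P3:I | bus: none
[4] P0: store L1 := 62 | P0:M(62), P1:I, P2:I, P3:I | bus: BusRdX
[5] P2: load  L0 | P0:S(70), P1:I, P2:S(70), P3:I | bus: BusRd
[6] P0: load  L3 | P0:E(90), P1:I, P2:I, P3:I | bus: BusRd
[7] P3: store L3 := 54 | P0:I, P1:I, P2:I, P3:M(54) | bus: BusRdX
[8] P3: store L1 := 8 | P0:I, P1:I, P2:I, P3:M(8) | bus: BusRdX,Flush
[9] P2: load  L2 | P0:I, P1:I, P2:E(90), P3:I | bus: BusRd
[10] P2: load  L3 | P0:I, P1:I, P2:S(54), P3:S(54) | bus: BusRd,Flush
[11] P2: store L2 := 81 | P0:I, P1:I, P2:M(81), P3:I | bus: none
[12] P1: load  L0 | P0:S(70), P1:S(70), P2:S(70), P3:I | bus: BusRd
[13] P1: store L2 := 45 | P0:I, P1:M(45), P2:I, P3:I | bus: BusRdX,Flush
[14] P1: load  L1 | P0:I, P1:S(8), P2:I, P3:S(8) | bus: BusRd,Flush
[15] P2: store L1 := 17 | P0:I, P1:I, P2:M(17), P3:I | bus: BusRdX
[16] P0: store L1 := 89 | P0:M(89), P1:I, P2:I, P3:I | bus: BusRdX,Flush
[17] P3: store L2 := 60 | P0:I, P1:I, P2:I, P3:M(60) | bus: BusRdX,Flush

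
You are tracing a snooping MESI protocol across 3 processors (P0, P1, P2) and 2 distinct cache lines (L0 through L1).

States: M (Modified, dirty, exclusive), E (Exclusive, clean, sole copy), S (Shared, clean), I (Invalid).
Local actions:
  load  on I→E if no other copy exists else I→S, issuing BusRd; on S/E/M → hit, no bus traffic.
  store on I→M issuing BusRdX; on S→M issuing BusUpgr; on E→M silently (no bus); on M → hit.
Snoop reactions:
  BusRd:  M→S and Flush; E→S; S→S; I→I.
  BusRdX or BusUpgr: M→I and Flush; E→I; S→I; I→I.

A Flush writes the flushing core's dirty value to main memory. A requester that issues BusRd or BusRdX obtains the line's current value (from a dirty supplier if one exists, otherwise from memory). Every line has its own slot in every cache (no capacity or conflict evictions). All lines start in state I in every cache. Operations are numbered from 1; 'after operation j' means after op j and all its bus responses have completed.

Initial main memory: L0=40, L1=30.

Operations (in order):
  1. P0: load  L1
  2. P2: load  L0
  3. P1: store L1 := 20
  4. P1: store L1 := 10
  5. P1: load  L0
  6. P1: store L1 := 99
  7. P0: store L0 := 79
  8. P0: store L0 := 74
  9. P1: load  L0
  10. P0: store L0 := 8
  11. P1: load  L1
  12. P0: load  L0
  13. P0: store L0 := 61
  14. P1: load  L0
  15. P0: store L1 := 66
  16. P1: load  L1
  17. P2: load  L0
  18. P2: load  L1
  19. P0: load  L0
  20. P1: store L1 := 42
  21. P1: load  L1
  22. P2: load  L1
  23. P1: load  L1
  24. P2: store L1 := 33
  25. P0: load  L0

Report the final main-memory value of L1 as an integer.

memory[L1] = 42

[1] P0: load  L1 | P0:E(30), P1:I, P2:I | bus: BusRd
[2] P2: load  L0 | P0:I, P1:I, P2:E(40) | bus: BusRd
[3] P1: store L1 := 20 | P0:I, P1:M(20), P2:I | bus: BusRdX
[4] P1: store L1 := 10 | P0:I, P1:M(10), P2:I | bus: none
[5] P1: load  L0 | P0:I, P1:S(40), P2:S(40) | bus: BusRd
[6] P1: store L1 := 99 | P0:I, P1:M(99), P2:I | bus: none
[7] P0: store L0 := 79 | P0:M(79), P1:I, P2:I | bus: BusRdX
[8] P0: store L0 := 74 | P0:M(74), P1:I, P2:I | bus: none
[9] P1: load  L0 | P0:S(74), P1:S(74), P2:I | bus: BusRd,Flush
[10] P0: store L0 := 8 | P0:M(8), P1:I, P2:I | bus: BusUpgr
[11] P1: load  L1 | P0:I, P1:M(99), P2:I | bus: none
[12] P0: load  L0 | P0:M(8), P1:I, P2:I | bus: none
[13] P0: store L0 := 61 | P0:M(61), P1:I, P2:I | bus: none
[14] P1: load  L0 | P0:S(61), P1:S(61), P2:I | bus: BusRd,Flush
[15] P0: store L1 := 66 | P0:M(66), P1:I, P2:I | bus: BusRdX,Flush
[16] P1: load  L1 | P0:S(66), P1:S(66), P2:I | bus: BusRd,Flush
[17] P2: load  L0 | P0:S(61), P1:S(61), P2:S(61) | bus: BusRd
[18] P2: load  L1 | P0:S(66), P1:S(66), P2:S(66) | bus: BusRd
[19] P0: load  L0 | P0:S(61), P1:S(61), P2:S(61) | bus: none
[20] P1: store L1 := 42 | P0:I, P1:M(42), P2:I | bus: BusUpgr
[21] P1: load  L1 | P0:I, P1:M(42), P2:I | bus: none
[22] P2: load  L1 | P0:I, P1:S(42), P2:S(42) | bus: BusRd,Flush
[23] P1: load  L1 | P0:I, P1:S(42), P2:S(42) | bus: none
[24] P2: store L1 := 33 | P0:I, P1:I, P2:M(33) | bus: BusUpgr
[25] P0: load  L0 | P0:S(61), P1:S(61), P2:S(61) | bus: none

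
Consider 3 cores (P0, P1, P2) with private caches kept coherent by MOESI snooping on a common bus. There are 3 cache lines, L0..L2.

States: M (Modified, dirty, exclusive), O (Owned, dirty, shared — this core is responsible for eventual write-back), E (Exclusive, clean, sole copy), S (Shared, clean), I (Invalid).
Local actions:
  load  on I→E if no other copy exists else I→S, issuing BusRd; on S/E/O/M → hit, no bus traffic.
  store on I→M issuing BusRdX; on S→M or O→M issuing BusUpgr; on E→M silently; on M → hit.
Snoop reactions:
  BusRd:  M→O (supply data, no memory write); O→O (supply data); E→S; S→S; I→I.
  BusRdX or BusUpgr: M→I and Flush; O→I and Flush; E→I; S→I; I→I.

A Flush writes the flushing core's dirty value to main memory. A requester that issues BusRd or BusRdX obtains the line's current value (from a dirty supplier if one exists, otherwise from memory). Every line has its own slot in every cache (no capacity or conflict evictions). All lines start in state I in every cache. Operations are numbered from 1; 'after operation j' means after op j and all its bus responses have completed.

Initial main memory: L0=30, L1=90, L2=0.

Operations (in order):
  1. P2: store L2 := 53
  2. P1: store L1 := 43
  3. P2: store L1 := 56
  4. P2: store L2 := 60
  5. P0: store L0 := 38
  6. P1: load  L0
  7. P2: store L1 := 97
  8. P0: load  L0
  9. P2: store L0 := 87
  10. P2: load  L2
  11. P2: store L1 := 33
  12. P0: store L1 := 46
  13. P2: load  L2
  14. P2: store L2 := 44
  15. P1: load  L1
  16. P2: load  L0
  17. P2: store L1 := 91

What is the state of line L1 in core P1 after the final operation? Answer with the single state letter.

state = I

1. P2: store L2 := 53  bus=[BusRdX]  L2: P0=I P1=I P2=M  mem[L2]=0
2. P1: store L1 := 43  bus=[BusRdX]  L1: P0=I P1=M P2=I  mem[L1]=90
3. P2: store L1 := 56  bus=[BusRdX,Flush]  L1: P0=I P1=I P2=M  mem[L1]=43
4. P2: store L2 := 60  bus=[-]  L2: P0=I P1=I P2=M  mem[L2]=0
5. P0: store L0 := 38  bus=[BusRdX]  L0: P0=M P1=I P2=I  mem[L0]=30
6. P1: load  L0  bus=[BusRd]  L0: P0=O P1=S P2=I  mem[L0]=30
7. P2: store L1 := 97  bus=[-]  L1: P0=I P1=I P2=M  mem[L1]=43
8. P0: load  L0  bus=[-]  L0: P0=O P1=S P2=I  mem[L0]=30
9. P2: store L0 := 87  bus=[BusRdX,Flush]  L0: P0=I P1=I P2=M  mem[L0]=38
10. P2: load  L2  bus=[-]  L2: P0=I P1=I P2=M  mem[L2]=0
11. P2: store L1 := 33  bus=[-]  L1: P0=I P1=I P2=M  mem[L1]=43
12. P0: store L1 := 46  bus=[BusRdX,Flush]  L1: P0=M P1=I P2=I  mem[L1]=33
13. P2: load  L2  bus=[-]  L2: P0=I P1=I P2=M  mem[L2]=0
14. P2: store L2 := 44  bus=[-]  L2: P0=I P1=I P2=M  mem[L2]=0
15. P1: load  L1  bus=[BusRd]  L1: P0=O P1=S P2=I  mem[L1]=33
16. P2: load  L0  bus=[-]  L0: P0=I P1=I P2=M  mem[L0]=38
17. P2: store L1 := 91  bus=[BusRdX,Flush]  L1: P0=I P1=I P2=M  mem[L1]=46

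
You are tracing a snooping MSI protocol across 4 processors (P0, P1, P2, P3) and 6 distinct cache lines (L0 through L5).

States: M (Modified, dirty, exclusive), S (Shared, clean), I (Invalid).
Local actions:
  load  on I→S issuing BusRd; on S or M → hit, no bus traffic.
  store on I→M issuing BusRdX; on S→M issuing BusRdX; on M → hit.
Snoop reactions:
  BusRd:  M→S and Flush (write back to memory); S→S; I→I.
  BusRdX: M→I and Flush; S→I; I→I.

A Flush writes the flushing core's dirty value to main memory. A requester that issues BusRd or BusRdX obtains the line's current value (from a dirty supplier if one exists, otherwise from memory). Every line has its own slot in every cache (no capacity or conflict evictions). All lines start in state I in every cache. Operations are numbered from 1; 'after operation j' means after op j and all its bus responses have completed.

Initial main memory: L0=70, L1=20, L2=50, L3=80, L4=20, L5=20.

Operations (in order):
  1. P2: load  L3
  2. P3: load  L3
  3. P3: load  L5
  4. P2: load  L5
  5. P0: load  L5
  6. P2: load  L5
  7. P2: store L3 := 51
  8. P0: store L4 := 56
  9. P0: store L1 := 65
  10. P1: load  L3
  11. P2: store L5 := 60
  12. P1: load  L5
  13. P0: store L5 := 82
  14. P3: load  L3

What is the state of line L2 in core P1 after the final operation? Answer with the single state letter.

step 1: P2: load  L3  ⟶  IISI  (L3)  txn=BusRd  M[L3]=80
step 2: P3: load  L3  ⟶  IISS  (L3)  txn=BusRd  M[L3]=80
step 3: P3: load  L5  ⟶  IIIS  (L5)  txn=BusRd  M[L5]=20
step 4: P2: load  L5  ⟶  IISS  (L5)  txn=BusRd  M[L5]=20
step 5: P0: load  L5  ⟶  SISS  (L5)  txn=BusRd  M[L5]=20
step 6: P2: load  L5  ⟶  SISS  (L5)  txn=∅  M[L5]=20
step 7: P2: store L3 := 51  ⟶  IIMI  (L3)  txn=BusRdX  M[L3]=80
step 8: P0: store L4 := 56  ⟶  MIII  (L4)  txn=BusRdX  M[L4]=20
step 9: P0: store L1 := 65  ⟶  MIII  (L1)  txn=BusRdX  M[L1]=20
step 10: P1: load  L3  ⟶  ISSI  (L3)  txn=BusRd+Flush  M[L3]=51
step 11: P2: store L5 := 60  ⟶  IIMI  (L5)  txn=BusRdX  M[L5]=20
step 12: P1: load  L5  ⟶  ISSI  (L5)  txn=BusRd+Flush  M[L5]=60
step 13: P0: store L5 := 82  ⟶  MIII  (L5)  txn=BusRdX  M[L5]=60
step 14: P3: load  L3  ⟶  ISSS  (L3)  txn=BusRd  M[L3]=51

state = I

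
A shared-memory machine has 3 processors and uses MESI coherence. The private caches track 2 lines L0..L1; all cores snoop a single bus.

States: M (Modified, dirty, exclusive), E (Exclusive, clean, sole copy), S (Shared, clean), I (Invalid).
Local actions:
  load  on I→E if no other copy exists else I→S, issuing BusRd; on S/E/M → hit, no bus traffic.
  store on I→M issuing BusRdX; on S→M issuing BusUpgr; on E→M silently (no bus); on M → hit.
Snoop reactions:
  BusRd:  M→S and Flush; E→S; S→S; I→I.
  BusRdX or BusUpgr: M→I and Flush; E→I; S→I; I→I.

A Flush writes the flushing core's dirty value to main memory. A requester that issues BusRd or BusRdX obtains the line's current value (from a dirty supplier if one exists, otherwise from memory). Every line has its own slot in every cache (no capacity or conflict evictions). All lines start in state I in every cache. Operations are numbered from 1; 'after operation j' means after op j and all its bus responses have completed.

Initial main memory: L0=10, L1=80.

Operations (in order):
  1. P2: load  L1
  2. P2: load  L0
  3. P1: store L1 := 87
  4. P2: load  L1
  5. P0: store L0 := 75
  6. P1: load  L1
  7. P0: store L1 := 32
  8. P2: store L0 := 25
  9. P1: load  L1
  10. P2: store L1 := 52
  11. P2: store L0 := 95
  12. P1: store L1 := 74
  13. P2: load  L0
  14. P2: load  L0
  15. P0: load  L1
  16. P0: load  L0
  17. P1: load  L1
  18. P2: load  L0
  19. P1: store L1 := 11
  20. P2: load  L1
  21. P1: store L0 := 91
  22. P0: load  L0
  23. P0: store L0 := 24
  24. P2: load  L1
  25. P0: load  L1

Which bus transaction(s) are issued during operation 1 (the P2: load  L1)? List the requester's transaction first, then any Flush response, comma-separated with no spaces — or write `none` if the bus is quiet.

1. P2: load  L1  bus=[BusRd]  L1: P0=I P1=I P2=E  mem[L1]=80
2. P2: load  L0  bus=[BusRd]  L0: P0=I P1=I P2=E  mem[L0]=10
3. P1: store L1 := 87  bus=[BusRdX]  L1: P0=I P1=M P2=I  mem[L1]=80
4. P2: load  L1  bus=[BusRd,Flush]  L1: P0=I P1=S P2=S  mem[L1]=87
5. P0: store L0 := 75  bus=[BusRdX]  L0: P0=M P1=I P2=I  mem[L0]=10
6. P1: load  L1  bus=[-]  L1: P0=I P1=S P2=S  mem[L1]=87
7. P0: store L1 := 32  bus=[BusRdX]  L1: P0=M P1=I P2=I  mem[L1]=87
8. P2: store L0 := 25  bus=[BusRdX,Flush]  L0: P0=I P1=I P2=M  mem[L0]=75
9. P1: load  L1  bus=[BusRd,Flush]  L1: P0=S P1=S P2=I  mem[L1]=32
10. P2: store L1 := 52  bus=[BusRdX]  L1: P0=I P1=I P2=M  mem[L1]=32
11. P2: store L0 := 95  bus=[-]  L0: P0=I P1=I P2=M  mem[L0]=75
12. P1: store L1 := 74  bus=[BusRdX,Flush]  L1: P0=I P1=M P2=I  mem[L1]=52
13. P2: load  L0  bus=[-]  L0: P0=I P1=I P2=M  mem[L0]=75
14. P2: load  L0  bus=[-]  L0: P0=I P1=I P2=M  mem[L0]=75
15. P0: load  L1  bus=[BusRd,Flush]  L1: P0=S P1=S P2=I  mem[L1]=74
16. P0: load  L0  bus=[BusRd,Flush]  L0: P0=S P1=I P2=S  mem[L0]=95
17. P1: load  L1  bus=[-]  L1: P0=S P1=S P2=I  mem[L1]=74
18. P2: load  L0  bus=[-]  L0: P0=S P1=I P2=S  mem[L0]=95
19. P1: store L1 := 11  bus=[BusUpgr]  L1: P0=I P1=M P2=I  mem[L1]=74
20. P2: load  L1  bus=[BusRd,Flush]  L1: P0=I P1=S P2=S  mem[L1]=11
21. P1: store L0 := 91  bus=[BusRdX]  L0: P0=I P1=M P2=I  mem[L0]=95
22. P0: load  L0  bus=[BusRd,Flush]  L0: P0=S P1=S P2=I  mem[L0]=91
23. P0: store L0 := 24  bus=[BusUpgr]  L0: P0=M P1=I P2=I  mem[L0]=91
24. P2: load  L1  bus=[-]  L1: P0=I P1=S P2=S  mem[L1]=11
25. P0: load  L1  bus=[BusRd]  L1: P0=S P1=S P2=S  mem[L1]=11

bus = BusRd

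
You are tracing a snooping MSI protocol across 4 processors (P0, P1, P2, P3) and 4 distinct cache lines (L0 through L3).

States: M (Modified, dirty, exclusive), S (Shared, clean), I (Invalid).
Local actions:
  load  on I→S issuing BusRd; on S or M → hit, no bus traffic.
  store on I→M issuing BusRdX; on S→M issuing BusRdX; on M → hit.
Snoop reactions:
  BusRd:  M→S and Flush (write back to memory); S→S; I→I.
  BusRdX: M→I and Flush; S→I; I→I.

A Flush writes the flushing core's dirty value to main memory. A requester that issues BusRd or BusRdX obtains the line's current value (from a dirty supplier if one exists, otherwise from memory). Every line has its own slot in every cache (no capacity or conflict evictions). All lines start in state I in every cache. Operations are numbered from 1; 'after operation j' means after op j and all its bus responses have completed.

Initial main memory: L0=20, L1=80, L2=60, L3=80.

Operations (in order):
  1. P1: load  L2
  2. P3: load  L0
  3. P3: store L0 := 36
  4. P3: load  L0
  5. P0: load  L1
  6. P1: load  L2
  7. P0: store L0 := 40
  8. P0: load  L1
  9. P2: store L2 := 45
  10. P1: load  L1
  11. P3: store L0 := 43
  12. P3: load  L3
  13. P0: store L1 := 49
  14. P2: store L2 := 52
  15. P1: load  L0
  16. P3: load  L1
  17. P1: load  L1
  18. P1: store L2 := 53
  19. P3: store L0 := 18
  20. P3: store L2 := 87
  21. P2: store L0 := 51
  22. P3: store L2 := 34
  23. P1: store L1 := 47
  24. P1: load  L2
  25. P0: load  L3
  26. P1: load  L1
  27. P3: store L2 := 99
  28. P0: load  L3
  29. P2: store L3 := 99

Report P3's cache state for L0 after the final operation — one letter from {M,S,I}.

[1] P1: load  L2 | P0:I, P1:S(60), P2:I, P3:I | bus: BusRd
[2] P3: load  L0 | P0:I, P1:I, P2:I, P3:S(20) | bus: BusRd
[3] P3: store L0 := 36 | P0:I, P1:I, P2:I, P3:M(36) | bus: BusRdX
[4] P3: load  L0 | P0:I, P1:I, P2:I, P3:M(36) | bus: none
[5] P0: load  L1 | P0:S(80), P1:I, P2:I, P3:I | bus: BusRd
[6] P1: load  L2 | P0:I, P1:S(60), P2:I, P3:I | bus: none
[7] P0: store L0 := 40 | P0:M(40), P1:I, P2:I, P3:I | bus: BusRdX,Flush
[8] P0: load  L1 | P0:S(80), P1:I, P2:I, P3:I | bus: none
[9] P2: store L2 := 45 | P0:I, P1:I, P2:M(45), P3:I | bus: BusRdX
[10] P1: load  L1 | P0:S(80), P1:S(80), P2:I, P3:I | bus: BusRd
[11] P3: store L0 := 43 | P0:I, P1:I, P2:I, P3:M(43) | bus: BusRdX,Flush
[12] P3: load  L3 | P0:I, P1:I, P2:I, P3:S(80) | bus: BusRd
[13] P0: store L1 := 49 | P0:M(49), P1:I, P2:I, P3:I | bus: BusRdX
[14] P2: store L2 := 52 | P0:I, P1:I, P2:M(52), P3:I | bus: none
[15] P1: load  L0 | P0:I, P1:S(43), P2:I, P3:S(43) | bus: BusRd,Flush
[16] P3: load  L1 | P0:S(49), P1:I, P2:I, P3:S(49) | bus: BusRd,Flush
[17] P1: load  L1 | P0:S(49), P1:S(49), P2:I, P3:S(49) | bus: BusRd
[18] P1: store L2 := 53 | P0:I, P1:M(53), P2:I, P3:I | bus: BusRdX,Flush
[19] P3: store L0 := 18 | P0:I, P1:I, P2:I, P3:M(18) | bus: BusRdX
[20] P3: store L2 := 87 | P0:I, P1:I, P2:I, P3:M(87) | bus: BusRdX,Flush
[21] P2: store L0 := 51 | P0:I, P1:I, P2:M(51), P3:I | bus: BusRdX,Flush
[22] P3: store L2 := 34 | P0:I, P1:I, P2:I, P3:M(34) | bus: none
[23] P1: store L1 := 47 | P0:I, P1:M(47), P2:I, P3:I | bus: BusRdX
[24] P1: load  L2 | P0:I, P1:S(34), P2:I, P3:S(34) | bus: BusRd,Flush
[25] P0: load  L3 | P0:S(80), P1:I, P2:I, P3:S(80) | bus: BusRd
[26] P1: load  L1 | P0:I, P1:M(47), P2:I, P3:I | bus: none
[27] P3: store L2 := 99 | P0:I, P1:I, P2:I, P3:M(99) | bus: BusRdX
[28] P0: load  L3 | P0:S(80), P1:I, P2:I, P3:S(80) | bus: none
[29] P2: store L3 := 99 | P0:I, P1:I, P2:M(99), P3:I | bus: BusRdX

state = I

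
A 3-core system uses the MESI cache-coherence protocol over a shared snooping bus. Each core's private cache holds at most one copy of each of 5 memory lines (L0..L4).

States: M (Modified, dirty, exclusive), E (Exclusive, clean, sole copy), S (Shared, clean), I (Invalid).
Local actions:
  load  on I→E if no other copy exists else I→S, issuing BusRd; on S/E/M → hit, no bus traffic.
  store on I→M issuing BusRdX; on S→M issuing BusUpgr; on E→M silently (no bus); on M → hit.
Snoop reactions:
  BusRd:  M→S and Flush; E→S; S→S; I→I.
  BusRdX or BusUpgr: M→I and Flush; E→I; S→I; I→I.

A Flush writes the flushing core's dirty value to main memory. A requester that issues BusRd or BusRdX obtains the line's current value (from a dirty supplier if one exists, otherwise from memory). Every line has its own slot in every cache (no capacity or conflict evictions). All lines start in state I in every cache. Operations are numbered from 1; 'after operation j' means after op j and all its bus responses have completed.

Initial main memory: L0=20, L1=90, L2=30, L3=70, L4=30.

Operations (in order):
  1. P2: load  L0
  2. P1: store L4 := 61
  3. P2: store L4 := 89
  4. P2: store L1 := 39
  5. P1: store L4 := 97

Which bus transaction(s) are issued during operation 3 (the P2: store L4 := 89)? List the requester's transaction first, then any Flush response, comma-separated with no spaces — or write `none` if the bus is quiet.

1. P2: load  L0  bus=[BusRd]  L0: P0=I P1=I P2=E  mem[L0]=20
2. P1: store L4 := 61  bus=[BusRdX]  L4: P0=I P1=M P2=I  mem[L4]=30
3. P2: store L4 := 89  bus=[BusRdX,Flush]  L4: P0=I P1=I P2=M  mem[L4]=61
4. P2: store L1 := 39  bus=[BusRdX]  L1: P0=I P1=I P2=M  mem[L1]=90
5. P1: store L4 := 97  bus=[BusRdX,Flush]  L4: P0=I P1=M P2=I  mem[L4]=89

bus = BusRdX,Flush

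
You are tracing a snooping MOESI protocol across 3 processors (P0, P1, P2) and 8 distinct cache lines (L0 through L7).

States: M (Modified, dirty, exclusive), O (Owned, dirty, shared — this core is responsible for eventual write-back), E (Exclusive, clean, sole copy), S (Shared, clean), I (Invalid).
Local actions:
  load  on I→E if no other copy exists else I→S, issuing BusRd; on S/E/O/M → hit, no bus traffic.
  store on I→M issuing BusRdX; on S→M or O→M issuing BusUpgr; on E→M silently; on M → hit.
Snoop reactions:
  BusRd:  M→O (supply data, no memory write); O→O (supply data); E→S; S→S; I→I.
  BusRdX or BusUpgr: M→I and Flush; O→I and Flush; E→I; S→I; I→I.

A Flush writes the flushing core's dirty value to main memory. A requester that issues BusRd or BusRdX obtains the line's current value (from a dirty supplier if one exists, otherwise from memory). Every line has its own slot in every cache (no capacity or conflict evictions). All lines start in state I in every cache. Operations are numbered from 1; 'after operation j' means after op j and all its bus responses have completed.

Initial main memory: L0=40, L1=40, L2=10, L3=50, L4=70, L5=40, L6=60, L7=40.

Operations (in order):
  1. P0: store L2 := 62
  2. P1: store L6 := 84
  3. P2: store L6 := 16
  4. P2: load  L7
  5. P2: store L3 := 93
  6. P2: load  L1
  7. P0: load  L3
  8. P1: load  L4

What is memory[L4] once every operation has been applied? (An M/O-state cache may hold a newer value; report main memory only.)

step 1: P0: store L2 := 62  ⟶  MII  (L2)  txn=BusRdX  M[L2]=10
step 2: P1: store L6 := 84  ⟶  IMI  (L6)  txn=BusRdX  M[L6]=60
step 3: P2: store L6 := 16  ⟶  IIM  (L6)  txn=BusRdX+Flush  M[L6]=84
step 4: P2: load  L7  ⟶  IIE  (L7)  txn=BusRd  M[L7]=40
step 5: P2: store L3 := 93  ⟶  IIM  (L3)  txn=BusRdX  M[L3]=50
step 6: P2: load  L1  ⟶  IIE  (L1)  txn=BusRd  M[L1]=40
step 7: P0: load  L3  ⟶  SIO  (L3)  txn=BusRd  M[L3]=50
step 8: P1: load  L4  ⟶  IEI  (L4)  txn=BusRd  M[L4]=70

memory[L4] = 70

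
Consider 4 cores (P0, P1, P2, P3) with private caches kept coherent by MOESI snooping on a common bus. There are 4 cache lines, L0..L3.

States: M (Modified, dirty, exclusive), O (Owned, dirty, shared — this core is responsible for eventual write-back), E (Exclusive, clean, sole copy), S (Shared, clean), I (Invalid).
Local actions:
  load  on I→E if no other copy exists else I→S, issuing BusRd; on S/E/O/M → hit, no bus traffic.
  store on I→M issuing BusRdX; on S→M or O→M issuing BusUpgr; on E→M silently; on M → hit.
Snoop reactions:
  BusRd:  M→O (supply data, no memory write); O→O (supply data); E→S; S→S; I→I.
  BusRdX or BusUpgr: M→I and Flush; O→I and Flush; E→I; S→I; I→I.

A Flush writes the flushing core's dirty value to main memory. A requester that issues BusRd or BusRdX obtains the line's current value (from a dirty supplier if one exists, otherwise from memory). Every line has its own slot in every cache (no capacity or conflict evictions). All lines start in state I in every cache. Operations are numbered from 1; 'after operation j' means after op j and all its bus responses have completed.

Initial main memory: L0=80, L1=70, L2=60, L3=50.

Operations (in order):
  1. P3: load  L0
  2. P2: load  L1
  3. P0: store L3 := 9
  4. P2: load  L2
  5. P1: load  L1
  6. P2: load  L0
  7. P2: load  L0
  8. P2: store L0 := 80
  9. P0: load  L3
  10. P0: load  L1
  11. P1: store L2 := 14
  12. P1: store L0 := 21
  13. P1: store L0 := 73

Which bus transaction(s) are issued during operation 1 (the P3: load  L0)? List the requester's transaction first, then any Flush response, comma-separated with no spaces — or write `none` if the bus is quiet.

bus = BusRd

  op1 P3: load  L0 → I/I/I/E on L0; bus BusRd; mem=80
  op2 P2: load  L1 → I/I/E/I on L1; bus BusRd; mem=70
  op3 P0: store L3 := 9 → M/I/I/I on L3; bus BusRdX; mem=50
  op4 P2: load  L2 → I/I/E/I on L2; bus BusRd; mem=60
  op5 P1: load  L1 → I/S/S/I on L1; bus BusRd; mem=70
  op6 P2: load  L0 → I/I/S/S on L0; bus BusRd; mem=80
  op7 P2: load  L0 → I/I/S/S on L0; bus (none); mem=80
  op8 P2: store L0 := 80 → I/I/M/I on L0; bus BusUpgr; mem=80
  op9 P0: load  L3 → M/I/I/I on L3; bus (none); mem=50
  op10 P0: load  L1 → S/S/S/I on L1; bus BusRd; mem=70
  op11 P1: store L2 := 14 → I/M/I/I on L2; bus BusRdX; mem=60
  op12 P1: store L0 := 21 → I/M/I/I on L0; bus BusRdX Flush; mem=80
  op13 P1: store L0 := 73 → I/M/I/I on L0; bus (none); mem=80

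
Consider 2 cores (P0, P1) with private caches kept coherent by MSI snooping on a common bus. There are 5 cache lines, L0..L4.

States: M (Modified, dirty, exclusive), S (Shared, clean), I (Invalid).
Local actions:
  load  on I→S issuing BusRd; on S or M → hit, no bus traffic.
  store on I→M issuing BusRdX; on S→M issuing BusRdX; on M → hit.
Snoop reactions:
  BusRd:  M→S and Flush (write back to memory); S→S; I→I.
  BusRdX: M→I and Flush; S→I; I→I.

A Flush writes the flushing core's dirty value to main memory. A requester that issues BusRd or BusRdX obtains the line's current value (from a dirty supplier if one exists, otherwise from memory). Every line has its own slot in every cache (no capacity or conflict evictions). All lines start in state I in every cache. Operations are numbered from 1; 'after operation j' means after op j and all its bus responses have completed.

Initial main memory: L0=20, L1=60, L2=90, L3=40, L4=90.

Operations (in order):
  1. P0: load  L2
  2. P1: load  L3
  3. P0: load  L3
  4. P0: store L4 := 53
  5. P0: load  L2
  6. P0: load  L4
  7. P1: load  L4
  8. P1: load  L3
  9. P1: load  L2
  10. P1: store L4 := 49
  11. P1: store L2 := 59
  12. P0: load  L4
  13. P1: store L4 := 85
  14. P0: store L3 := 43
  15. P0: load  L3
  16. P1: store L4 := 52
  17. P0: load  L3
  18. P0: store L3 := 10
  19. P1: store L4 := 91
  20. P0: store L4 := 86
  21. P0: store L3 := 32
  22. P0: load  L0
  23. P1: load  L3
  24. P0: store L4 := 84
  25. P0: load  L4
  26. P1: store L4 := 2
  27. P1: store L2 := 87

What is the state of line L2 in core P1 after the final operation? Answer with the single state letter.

  op1 P0: load  L2 → S/I on L2; bus BusRd; mem=90
  op2 P1: load  L3 → I/S on L3; bus BusRd; mem=40
  op3 P0: load  L3 → S/S on L3; bus BusRd; mem=40
  op4 P0: store L4 := 53 → M/I on L4; bus BusRdX; mem=90
  op5 P0: load  L2 → S/I on L2; bus (none); mem=90
  op6 P0: load  L4 → M/I on L4; bus (none); mem=90
  op7 P1: load  L4 → S/S on L4; bus BusRd Flush; mem=53
  op8 P1: load  L3 → S/S on L3; bus (none); mem=40
  op9 P1: load  L2 → S/S on L2; bus BusRd; mem=90
  op10 P1: store L4 := 49 → I/M on L4; bus BusRdX; mem=53
  op11 P1: store L2 := 59 → I/M on L2; bus BusRdX; mem=90
  op12 P0: load  L4 → S/S on L4; bus BusRd Flush; mem=49
  op13 P1: store L4 := 85 → I/M on L4; bus BusRdX; mem=49
  op14 P0: store L3 := 43 → M/I on L3; bus BusRdX; mem=40
  op15 P0: load  L3 → M/I on L3; bus (none); mem=40
  op16 P1: store L4 := 52 → I/M on L4; bus (none); mem=49
  op17 P0: load  L3 → M/I on L3; bus (none); mem=40
  op18 P0: store L3 := 10 → M/I on L3; bus (none); mem=40
  op19 P1: store L4 := 91 → I/M on L4; bus (none); mem=49
  op20 P0: store L4 := 86 → M/I on L4; bus BusRdX Flush; mem=91
  op21 P0: store L3 := 32 → M/I on L3; bus (none); mem=40
  op22 P0: load  L0 → S/I on L0; bus BusRd; mem=20
  op23 P1: load  L3 → S/S on L3; bus BusRd Flush; mem=32
  op24 P0: store L4 := 84 → M/I on L4; bus (none); mem=91
  op25 P0: load  L4 → M/I on L4; bus (none); mem=91
  op26 P1: store L4 := 2 → I/M on L4; bus BusRdX Flush; mem=84
  op27 P1: store L2 := 87 → I/M on L2; bus (none); mem=90

state = M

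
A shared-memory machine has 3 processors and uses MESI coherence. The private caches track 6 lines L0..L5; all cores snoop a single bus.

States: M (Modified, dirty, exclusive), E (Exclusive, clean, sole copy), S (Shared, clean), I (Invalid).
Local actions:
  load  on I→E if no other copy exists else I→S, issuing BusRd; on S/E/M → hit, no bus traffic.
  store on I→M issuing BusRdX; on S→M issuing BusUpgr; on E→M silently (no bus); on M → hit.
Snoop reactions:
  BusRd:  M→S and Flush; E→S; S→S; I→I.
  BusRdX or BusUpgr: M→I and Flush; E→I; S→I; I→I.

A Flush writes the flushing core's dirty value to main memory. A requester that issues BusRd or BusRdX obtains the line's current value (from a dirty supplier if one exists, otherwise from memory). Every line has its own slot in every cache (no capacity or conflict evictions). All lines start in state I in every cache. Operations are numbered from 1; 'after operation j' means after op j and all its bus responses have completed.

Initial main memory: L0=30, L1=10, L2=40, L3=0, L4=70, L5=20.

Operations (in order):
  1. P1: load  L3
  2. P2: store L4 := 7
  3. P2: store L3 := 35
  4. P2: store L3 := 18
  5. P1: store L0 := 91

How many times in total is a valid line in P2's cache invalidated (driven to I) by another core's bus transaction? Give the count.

invalidations = 0

  op1 P1: load  L3 → I/E/I on L3; bus BusRd; mem=0
  op2 P2: store L4 := 7 → I/I/M on L4; bus BusRdX; mem=70
  op3 P2: store L3 := 35 → I/I/M on L3; bus BusRdX; mem=0
  op4 P2: store L3 := 18 → I/I/M on L3; bus (none); mem=0
  op5 P1: store L0 := 91 → I/M/I on L0; bus BusRdX; mem=30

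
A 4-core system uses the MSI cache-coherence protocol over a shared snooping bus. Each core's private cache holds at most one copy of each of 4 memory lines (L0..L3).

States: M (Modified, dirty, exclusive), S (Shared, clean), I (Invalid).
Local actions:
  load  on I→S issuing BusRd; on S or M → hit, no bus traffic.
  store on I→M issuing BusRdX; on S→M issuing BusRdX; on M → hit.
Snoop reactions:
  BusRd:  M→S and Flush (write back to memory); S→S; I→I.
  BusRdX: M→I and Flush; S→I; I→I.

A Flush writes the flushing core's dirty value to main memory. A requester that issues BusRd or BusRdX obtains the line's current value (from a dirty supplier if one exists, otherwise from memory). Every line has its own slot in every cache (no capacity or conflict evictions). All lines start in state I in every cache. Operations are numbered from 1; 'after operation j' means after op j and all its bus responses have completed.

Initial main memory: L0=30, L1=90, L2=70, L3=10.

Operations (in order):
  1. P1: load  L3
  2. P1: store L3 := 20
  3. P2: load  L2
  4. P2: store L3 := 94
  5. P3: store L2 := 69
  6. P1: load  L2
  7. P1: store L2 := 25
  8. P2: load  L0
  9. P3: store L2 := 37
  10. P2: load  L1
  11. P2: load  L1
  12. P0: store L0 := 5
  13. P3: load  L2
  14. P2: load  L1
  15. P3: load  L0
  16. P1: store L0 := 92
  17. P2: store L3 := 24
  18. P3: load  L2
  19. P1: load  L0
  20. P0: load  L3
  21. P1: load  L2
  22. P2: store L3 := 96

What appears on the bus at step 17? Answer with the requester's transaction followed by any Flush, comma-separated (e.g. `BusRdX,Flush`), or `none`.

  op1 P1: load  L3 → I/S/I/I on L3; bus BusRd; mem=10
  op2 P1: store L3 := 20 → I/M/I/I on L3; bus BusRdX; mem=10
  op3 P2: load  L2 → I/I/S/I on L2; bus BusRd; mem=70
  op4 P2: store L3 := 94 → I/I/M/I on L3; bus BusRdX Flush; mem=20
  op5 P3: store L2 := 69 → I/I/I/M on L2; bus BusRdX; mem=70
  op6 P1: load  L2 → I/S/I/S on L2; bus BusRd Flush; mem=69
  op7 P1: store L2 := 25 → I/M/I/I on L2; bus BusRdX; mem=69
  op8 P2: load  L0 → I/I/S/I on L0; bus BusRd; mem=30
  op9 P3: store L2 := 37 → I/I/I/M on L2; bus BusRdX Flush; mem=25
  op10 P2: load  L1 → I/I/S/I on L1; bus BusRd; mem=90
  op11 P2: load  L1 → I/I/S/I on L1; bus (none); mem=90
  op12 P0: store L0 := 5 → M/I/I/I on L0; bus BusRdX; mem=30
  op13 P3: load  L2 → I/I/I/M on L2; bus (none); mem=25
  op14 P2: load  L1 → I/I/S/I on L1; bus (none); mem=90
  op15 P3: load  L0 → S/I/I/S on L0; bus BusRd Flush; mem=5
  op16 P1: store L0 := 92 → I/M/I/I on L0; bus BusRdX; mem=5
  op17 P2: store L3 := 24 → I/I/M/I on L3; bus (none); mem=20
  op18 P3: load  L2 → I/I/I/M on L2; bus (none); mem=25
  op19 P1: load  L0 → I/M/I/I on L0; bus (none); mem=5
  op20 P0: load  L3 → S/I/S/I on L3; bus BusRd Flush; mem=24
  op21 P1: load  L2 → I/S/I/S on L2; bus BusRd Flush; mem=37
  op22 P2: store L3 := 96 → I/I/M/I on L3; bus BusRdX; mem=24

bus = none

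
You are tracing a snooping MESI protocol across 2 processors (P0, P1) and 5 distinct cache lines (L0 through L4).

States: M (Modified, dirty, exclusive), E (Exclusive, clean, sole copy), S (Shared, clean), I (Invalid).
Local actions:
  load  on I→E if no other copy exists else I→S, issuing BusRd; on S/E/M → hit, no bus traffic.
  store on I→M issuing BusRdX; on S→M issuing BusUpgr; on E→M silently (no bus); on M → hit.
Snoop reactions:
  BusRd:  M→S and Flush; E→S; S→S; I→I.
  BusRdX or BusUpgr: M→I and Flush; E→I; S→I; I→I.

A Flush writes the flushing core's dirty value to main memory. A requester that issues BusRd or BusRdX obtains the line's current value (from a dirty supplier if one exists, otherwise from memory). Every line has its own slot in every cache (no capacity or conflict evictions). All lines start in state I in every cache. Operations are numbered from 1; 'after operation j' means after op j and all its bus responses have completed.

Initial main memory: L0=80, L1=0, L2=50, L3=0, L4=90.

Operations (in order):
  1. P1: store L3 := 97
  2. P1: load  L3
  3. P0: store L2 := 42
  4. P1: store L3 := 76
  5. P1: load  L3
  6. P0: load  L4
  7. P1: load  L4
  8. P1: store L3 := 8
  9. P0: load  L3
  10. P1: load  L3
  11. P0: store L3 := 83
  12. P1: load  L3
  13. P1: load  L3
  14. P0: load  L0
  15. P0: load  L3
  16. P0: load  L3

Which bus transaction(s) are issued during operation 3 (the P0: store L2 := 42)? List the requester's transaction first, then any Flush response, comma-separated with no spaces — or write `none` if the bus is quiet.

[1] P1: store L3 := 97 | P0:I, P1:M(97) | bus: BusRdX
[2] P1: load  L3 | P0:I, P1:M(97) | bus: none
[3] P0: store L2 := 42 | P0:M(42), P1:I | bus: BusRdX
[4] P1: store L3 := 76 | P0:I, P1:M(76) | bus: none
[5] P1: load  L3 | P0:I, P1:M(76) | bus: none
[6] P0: load  L4 | P0:E(90), P1:I | bus: BusRd
[7] P1: load  L4 | P0:S(90), P1:S(90) | bus: BusRd
[8] P1: store L3 := 8 | P0:I, P1:M(8) | bus: none
[9] P0: load  L3 | P0:S(8), P1:S(8) | bus: BusRd,Flush
[10] P1: load  L3 | P0:S(8), P1:S(8) | bus: none
[11] P0: store L3 := 83 | P0:M(83), P1:I | bus: BusUpgr
[12] P1: load  L3 | P0:S(83), P1:S(83) | bus: BusRd,Flush
[13] P1: load  L3 | P0:S(83), P1:S(83) | bus: none
[14] P0: load  L0 | P0:E(80), P1:I | bus: BusRd
[15] P0: load  L3 | P0:S(83), P1:S(83) | bus: none
[16] P0: load  L3 | P0:S(83), P1:S(83) | bus: none

bus = BusRdX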